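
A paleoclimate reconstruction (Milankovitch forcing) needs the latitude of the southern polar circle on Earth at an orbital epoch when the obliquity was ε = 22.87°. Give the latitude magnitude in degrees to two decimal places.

The polar circle is the lowest latitude that experiences at least one full rotation of continuous darkness at the northern-summer solstice; it lies at |ϕ| = 90° − ε = 90° − 22.87° = 67.13°.

67.13°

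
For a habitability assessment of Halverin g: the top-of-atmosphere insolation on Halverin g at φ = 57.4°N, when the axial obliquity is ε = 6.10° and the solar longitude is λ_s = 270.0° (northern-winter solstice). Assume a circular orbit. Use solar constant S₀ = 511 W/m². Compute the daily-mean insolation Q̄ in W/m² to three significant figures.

Solar declination: sin δ = sin ε · sin λ_s = sin 6.10° × sin 270.0° = -0.10626, so δ = -6.100°.
cos H₀ = −tan(+57.4°) tan(-6.100°) = 0.1671, H₀ = 1.4029 rad.
Bracket: H₀ sin φ sin δ + cos φ cos δ sin H₀ = 1.4029×0.84245×-0.10626 + 0.53877×0.99434×0.98594 = -0.125586 + 0.528188 = 0.402602.
Q̄ = (S₀/π) × [bracket] = (511/π) × 0.402602 = 65.49 W/m².

Q̄ ≈ 65.5 W/m²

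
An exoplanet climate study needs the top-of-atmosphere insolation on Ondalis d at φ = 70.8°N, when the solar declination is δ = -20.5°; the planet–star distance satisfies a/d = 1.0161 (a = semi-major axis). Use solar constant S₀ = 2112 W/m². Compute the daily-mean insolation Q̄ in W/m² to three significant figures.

cos H₀ = −tan(+70.8°) tan(-20.500°) = 1.0737 ≥ 1 ⇒ polar night, H₀ = 0 and Q̄ = 0.
Inverse-square distance factor (a/d)² = 1.0161² = 1.032459.

Q̄ ≈ 0.00 W/m²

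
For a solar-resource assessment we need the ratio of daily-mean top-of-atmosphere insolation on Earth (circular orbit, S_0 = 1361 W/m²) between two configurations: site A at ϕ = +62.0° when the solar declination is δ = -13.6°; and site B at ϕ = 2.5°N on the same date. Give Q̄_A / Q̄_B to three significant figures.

— Configuration A (ϕ=+62.0°):
cos h₀ = −tan(+62.0°) tan(-13.600°) = 0.4550, h₀ = 1.0984 rad.
Bracket: h₀ sin ϕ sin δ + cos ϕ cos δ sin h₀ = 1.0984×0.88295×-0.23514 + 0.46947×0.97196×0.89049 = -0.228046 + 0.406336 = 0.178290.
Q̄ = (S_0/π) × [bracket] = (1361/π) × 0.178290 = 77.239 W/m².
— Configuration B (ϕ=+2.5°):
cos h₀ = −tan(+2.5°) tan(-13.600°) = 0.0106, h₀ = 1.5602 rad.
Bracket: h₀ sin ϕ sin δ + cos ϕ cos δ sin h₀ = 1.5602×0.04362×-0.23514 + 0.99905×0.97196×0.99994 = -0.016003 + 0.970978 = 0.954975.
Q̄ = (S_0/π) × [bracket] = (1361/π) × 0.954975 = 413.71 W/m².
Ratio Q̄_A / Q̄_B = 77.239 / 413.71 = 0.1867.

Q̄_A / Q̄_B ≈ 0.187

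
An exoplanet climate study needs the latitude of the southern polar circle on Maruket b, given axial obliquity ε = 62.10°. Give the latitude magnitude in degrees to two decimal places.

The polar circle is the lowest latitude that experiences at least one full rotation of continuous darkness at the northern-summer solstice; it lies at |φ| = 90° − ε = 90° − 62.10° = 27.90°.

27.90°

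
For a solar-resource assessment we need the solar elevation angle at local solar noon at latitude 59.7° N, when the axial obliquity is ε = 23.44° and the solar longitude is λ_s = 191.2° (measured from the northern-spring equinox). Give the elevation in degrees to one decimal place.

25.9°

Solar declination: sin δ = sin ε · sin λ_s = sin 23.44° × sin 191.2° = -0.07726, so δ = -4.431°.
At local noon the hour angle is zero, so the zenith angle equals |φ − δ| = |+59.7° − (-4.431°)| = 64.131°.
Elevation = 90° − 64.131° = 25.9°.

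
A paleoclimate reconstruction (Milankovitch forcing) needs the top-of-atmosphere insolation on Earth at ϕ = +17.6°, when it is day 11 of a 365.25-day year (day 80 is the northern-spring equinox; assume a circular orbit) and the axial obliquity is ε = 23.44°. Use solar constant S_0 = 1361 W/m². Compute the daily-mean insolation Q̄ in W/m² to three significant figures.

Solar longitude: L_s = 360° × (11 − 80)/365.25 = -68.008°, i.e. -68.008° + 360° = 291.992°.
sin δ = sin 23.44° × sin 291.992° = -0.36884, so δ = -21.644°.
cos h₀ = −tan(+17.6°) tan(-21.644°) = 0.1259, h₀ = 1.4446 rad.
Bracket: h₀ sin ϕ sin δ + cos ϕ cos δ sin h₀ = 1.4446×0.30237×-0.36884 + 0.95319×0.92949×0.99205 = -0.161111 + 0.878937 = 0.717826.
Q̄ = (S_0/π) × [bracket] = (1361/π) × 0.717826 = 311.0 W/m².

Q̄ ≈ 311 W/m²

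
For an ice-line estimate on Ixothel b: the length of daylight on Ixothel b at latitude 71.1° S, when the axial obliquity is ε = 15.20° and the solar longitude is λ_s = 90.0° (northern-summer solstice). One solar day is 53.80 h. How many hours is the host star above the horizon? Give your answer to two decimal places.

11.20 h

Solar declination: sin δ = sin ε · sin λ_s = sin 15.20° × sin 90.0° = 0.26219, so δ = +15.200°.
cos H₀ = −tan φ · tan δ = −tan(-71.1°) × tan(+15.200°) = 0.7936, so H₀ = 0.6542 rad = 37.48°.
Daylight = 2H₀/(2π) × 53.80 h = (0.6542/π) × 53.80 = 11.20 h.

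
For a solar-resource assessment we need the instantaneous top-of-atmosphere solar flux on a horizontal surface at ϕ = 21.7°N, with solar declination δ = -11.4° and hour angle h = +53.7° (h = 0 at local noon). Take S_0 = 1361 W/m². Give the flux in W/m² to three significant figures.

cos θ_z = sin ϕ sin δ + cos ϕ cos δ cos h = -0.073083 + 0.539207 = 0.466124.
Flux = S_0 · cos θ_z = 1361 × 0.466124 = 634.4 W/m².

634 W/m²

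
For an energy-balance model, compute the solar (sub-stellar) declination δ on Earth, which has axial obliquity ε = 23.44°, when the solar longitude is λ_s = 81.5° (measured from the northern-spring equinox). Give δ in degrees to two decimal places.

sin δ = sin ε · sin λ_s = sin 23.44° × sin 81.5° = 0.393419.
δ = arcsin(0.393419) = +23.17°.

δ = +23.17°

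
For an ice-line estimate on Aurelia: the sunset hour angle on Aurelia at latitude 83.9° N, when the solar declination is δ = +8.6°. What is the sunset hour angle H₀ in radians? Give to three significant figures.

Sunrise equation: cos H₀ = −tan φ · tan δ = -1.4151 ≤ −1, so the host star never sets (polar day) and H₀ = π.

H₀ = 3.14 rad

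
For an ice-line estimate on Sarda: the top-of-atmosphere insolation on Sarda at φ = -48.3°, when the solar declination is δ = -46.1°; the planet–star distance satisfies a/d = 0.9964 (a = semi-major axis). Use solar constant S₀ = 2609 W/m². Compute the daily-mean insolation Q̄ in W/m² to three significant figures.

cos H₀ = −tan(-48.3°) tan(-46.100°) = -1.1663 ≤ −1 ⇒ polar day, H₀ = π.
Bracket: H₀ sin φ sin δ + cos φ cos δ sin H₀ = 3.1416×-0.74664×-0.72055 + 0.66523×0.69340×0.00000 = 1.690154 + 0.000000 = 1.690154.
Inverse-square distance factor (a/d)² = 0.9964² = 0.992813.
Q̄ = (S₀/π) × 0.992813 × [bracket] = (2609/π) × 0.992813 × 1.690154 = 1394 W/m².

Q̄ ≈ 1.39e+03 W/m²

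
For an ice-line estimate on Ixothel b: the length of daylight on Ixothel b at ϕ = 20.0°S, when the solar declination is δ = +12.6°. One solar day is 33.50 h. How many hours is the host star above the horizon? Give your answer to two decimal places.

15.88 h

cos h₀ = −tan ϕ · tan δ = −tan(-20.0°) × tan(+12.600°) = 0.0814, so h₀ = 1.4893 rad = 85.33°.
Daylight = 2h₀/(2π) × 33.50 h = (1.4893/π) × 33.50 = 15.88 h.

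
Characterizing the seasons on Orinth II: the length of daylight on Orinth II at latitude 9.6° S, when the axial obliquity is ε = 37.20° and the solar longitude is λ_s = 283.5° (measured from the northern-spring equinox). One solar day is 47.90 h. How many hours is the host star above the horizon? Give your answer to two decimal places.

Solar declination: sin δ = sin ε · sin λ_s = sin 37.20° × sin 283.5° = -0.58789, so δ = -36.008°.
cos H₀ = −tan φ · tan δ = −tan(-9.6°) × tan(-36.008°) = -0.1229, so H₀ = 1.6940 rad = 97.06°.
Daylight = 2H₀/(2π) × 47.90 h = (1.6940/π) × 47.90 = 25.83 h.

25.83 h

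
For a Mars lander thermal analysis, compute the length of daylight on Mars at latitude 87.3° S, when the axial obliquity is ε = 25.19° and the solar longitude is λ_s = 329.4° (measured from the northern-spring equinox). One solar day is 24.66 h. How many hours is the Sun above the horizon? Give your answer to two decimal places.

Solar declination: sin δ = sin ε · sin λ_s = sin 25.19° × sin 329.4° = -0.21666, so δ = -12.513°.
Sunrise equation: cos H₀ = −tan φ · tan δ = -4.7060 ≤ −1, so the Sun never sets (polar day) and H₀ = π.
Daylight = 2H₀/(2π) × 24.66 h = (3.1416/π) × 24.66 = 24.66 h.

24.66 h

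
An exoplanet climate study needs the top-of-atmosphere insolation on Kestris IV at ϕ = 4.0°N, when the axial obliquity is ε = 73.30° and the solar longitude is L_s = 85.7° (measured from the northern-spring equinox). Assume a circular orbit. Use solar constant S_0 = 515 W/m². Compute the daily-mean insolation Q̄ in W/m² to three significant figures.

Q̄ ≈ 66.8 W/m²

Solar declination: sin δ = sin ε · sin L_s = sin 73.30° × sin 85.7° = 0.95513, so δ = +72.771°.
cos h₀ = −tan(+4.0°) tan(+72.771°) = -0.2255, h₀ = 1.7982 rad.
Bracket: h₀ sin ϕ sin δ + cos ϕ cos δ sin h₀ = 1.7982×0.06976×0.95513 + 0.99756×0.29620×0.97425 = 0.119814 + 0.287869 = 0.407683.
Q̄ = (S_0/π) × [bracket] = (515/π) × 0.407683 = 66.83 W/m².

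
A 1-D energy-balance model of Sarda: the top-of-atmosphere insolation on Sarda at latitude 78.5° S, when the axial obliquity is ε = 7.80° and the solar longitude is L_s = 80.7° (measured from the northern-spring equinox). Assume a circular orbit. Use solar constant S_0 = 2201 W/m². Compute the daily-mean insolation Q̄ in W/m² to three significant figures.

Q̄ ≈ 25.8 W/m²

Solar declination: sin δ = sin ε · sin L_s = sin 7.80° × sin 80.7° = 0.13393, so δ = +7.697°.
cos h₀ = −tan(-78.5°) tan(+7.697°) = 0.6643, h₀ = 0.8443 rad.
Bracket: h₀ sin ϕ sin δ + cos ϕ cos δ sin h₀ = 0.8443×-0.97992×0.13393 + 0.19937×0.99099×0.74748 = -0.110807 + 0.147682 = 0.036875.
Q̄ = (S_0/π) × [bracket] = (2201/π) × 0.036875 = 25.83 W/m².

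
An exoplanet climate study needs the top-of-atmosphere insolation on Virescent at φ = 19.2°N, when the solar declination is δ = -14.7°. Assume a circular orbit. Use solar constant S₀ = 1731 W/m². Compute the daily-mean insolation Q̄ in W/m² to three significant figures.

cos H₀ = −tan(+19.2°) tan(-14.700°) = 0.0914, H₀ = 1.4793 rad.
Bracket: H₀ sin φ sin δ + cos φ cos δ sin H₀ = 1.4793×0.32887×-0.25376 + 0.94438×0.96727×0.99582 = -0.123454 + 0.909652 = 0.786198.
Q̄ = (S₀/π) × [bracket] = (1731/π) × 0.786198 = 433.2 W/m².

Q̄ ≈ 433 W/m²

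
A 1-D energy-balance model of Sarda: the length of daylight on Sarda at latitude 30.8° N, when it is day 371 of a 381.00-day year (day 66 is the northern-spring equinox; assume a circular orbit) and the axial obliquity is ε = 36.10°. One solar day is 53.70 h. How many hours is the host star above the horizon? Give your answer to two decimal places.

Solar longitude: λ_s = 360° × (371 − 66)/381.00 = 288.189°.
sin δ = sin 36.10° × sin 288.189° = -0.55976, so δ = -34.039°.
cos H₀ = −tan φ · tan δ = −tan(+30.8°) × tan(-34.039°) = 0.4027, so H₀ = 1.1564 rad = 66.25°.
Daylight = 2H₀/(2π) × 53.70 h = (1.1564/π) × 53.70 = 19.77 h.

19.77 h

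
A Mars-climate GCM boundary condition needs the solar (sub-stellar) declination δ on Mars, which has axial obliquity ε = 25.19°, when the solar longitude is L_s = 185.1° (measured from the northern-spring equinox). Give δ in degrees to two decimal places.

sin δ = sin ε · sin L_s = sin 25.19° × sin 185.1° = -0.037835.
δ = arcsin(-0.037835) = -2.17°.

δ = -2.17°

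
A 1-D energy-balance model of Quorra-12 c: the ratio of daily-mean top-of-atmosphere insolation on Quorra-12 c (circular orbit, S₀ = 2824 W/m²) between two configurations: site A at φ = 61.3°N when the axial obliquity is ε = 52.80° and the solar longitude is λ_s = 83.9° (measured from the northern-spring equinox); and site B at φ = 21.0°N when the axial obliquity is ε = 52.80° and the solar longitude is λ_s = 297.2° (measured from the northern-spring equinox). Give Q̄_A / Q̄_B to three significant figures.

Q̄_A / Q̄_B ≈ 7.05

— Configuration A (φ=+61.3°):
Solar declination: sin δ = sin ε · sin λ_s = sin 52.80° × sin 83.9° = 0.79202, so δ = +52.375°.
cos H₀ = −tan(+61.3°) tan(+52.375°) = -2.3696 ≤ −1 ⇒ polar day, H₀ = π.
Bracket: H₀ sin φ sin δ + cos φ cos δ sin H₀ = 3.1416×0.87715×0.79202 + 0.48022×0.61050×0.00000 = 2.182533 + 0.000000 = 2.182533.
Q̄ = (S₀/π) × [bracket] = (2824/π) × 2.182533 = 1961.9 W/m².
— Configuration B (φ=+21.0°):
Solar declination: sin δ = sin ε · sin λ_s = sin 52.80° × sin 297.2° = -0.70845, so δ = -45.109°.
cos H₀ = −tan(+21.0°) tan(-45.109°) = 0.3853, H₀ = 1.1752 rad.
Bracket: H₀ sin φ sin δ + cos φ cos δ sin H₀ = 1.1752×0.35837×-0.70845 + 0.93358×0.70576×0.92278 = -0.298368 + 0.608004 = 0.309636.
Q̄ = (S₀/π) × [bracket] = (2824/π) × 0.309636 = 278.33 W/m².
Ratio Q̄_A / Q̄_B = 1961.9 / 278.33 = 7.049.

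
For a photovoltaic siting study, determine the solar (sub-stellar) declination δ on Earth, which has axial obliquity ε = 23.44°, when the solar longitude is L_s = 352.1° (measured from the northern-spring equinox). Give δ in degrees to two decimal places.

δ = -3.13°

sin δ = sin ε · sin L_s = sin 23.44° × sin 352.1° = -0.054674.
δ = arcsin(-0.054674) = -3.13°.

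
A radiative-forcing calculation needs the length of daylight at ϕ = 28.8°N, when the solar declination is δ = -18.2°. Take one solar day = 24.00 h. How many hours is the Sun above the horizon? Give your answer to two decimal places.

cos h₀ = −tan ϕ · tan δ = −tan(+28.8°) × tan(-18.200°) = 0.1808, so h₀ = 1.3890 rad = 79.59°.
Daylight = 2h₀/(2π) × 24.00 h = (1.3890/π) × 24.00 = 10.61 h.

10.61 h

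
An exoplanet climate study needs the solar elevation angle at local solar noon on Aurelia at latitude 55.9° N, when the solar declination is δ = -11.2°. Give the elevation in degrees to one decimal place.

22.9°

At local noon the hour angle is zero, so the zenith angle equals |ϕ − δ| = |+55.9° − (-11.200°)| = 67.100°.
Elevation = 90° − 67.100° = 22.9°.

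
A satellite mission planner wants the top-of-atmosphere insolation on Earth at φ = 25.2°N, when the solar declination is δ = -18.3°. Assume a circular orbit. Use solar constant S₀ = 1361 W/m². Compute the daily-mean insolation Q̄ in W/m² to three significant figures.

cos H₀ = −tan(+25.2°) tan(-18.300°) = 0.1556, H₀ = 1.4145 rad.
Bracket: H₀ sin φ sin δ + cos φ cos δ sin H₀ = 1.4145×0.42578×-0.31399 + 0.90483×0.94943×0.98782 = -0.189105 + 0.848609 = 0.659504.
Q̄ = (S₀/π) × [bracket] = (1361/π) × 0.659504 = 285.7 W/m².

Q̄ ≈ 286 W/m²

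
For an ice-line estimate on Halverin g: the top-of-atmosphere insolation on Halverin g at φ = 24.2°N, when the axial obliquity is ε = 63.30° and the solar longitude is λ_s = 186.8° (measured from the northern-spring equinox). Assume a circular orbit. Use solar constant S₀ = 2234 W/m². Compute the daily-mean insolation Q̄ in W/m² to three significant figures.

Solar declination: sin δ = sin ε · sin λ_s = sin 63.30° × sin 186.8° = -0.10578, so δ = -6.072°.
cos H₀ = −tan(+24.2°) tan(-6.072°) = 0.0478, H₀ = 1.5230 rad.
Bracket: H₀ sin φ sin δ + cos φ cos δ sin H₀ = 1.5230×0.40992×-0.10578 + 0.91212×0.99439×0.99886 = -0.066039 + 0.905969 = 0.839930.
Q̄ = (S₀/π) × [bracket] = (2234/π) × 0.839930 = 597.3 W/m².

Q̄ ≈ 597 W/m²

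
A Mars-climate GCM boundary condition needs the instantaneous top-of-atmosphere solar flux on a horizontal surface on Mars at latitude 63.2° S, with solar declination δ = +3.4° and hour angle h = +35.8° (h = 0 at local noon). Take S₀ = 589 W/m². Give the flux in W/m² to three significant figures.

cos θ_z = sin φ sin δ + cos φ cos δ cos h = -0.052936 + 0.365047 = 0.312111.
Flux = S₀ · cos θ_z = 589 × 0.312111 = 183.8 W/m².

184 W/m²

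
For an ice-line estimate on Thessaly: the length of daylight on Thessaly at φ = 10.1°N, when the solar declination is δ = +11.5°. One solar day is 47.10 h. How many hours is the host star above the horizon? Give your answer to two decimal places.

cos H₀ = −tan φ · tan δ = −tan(+10.1°) × tan(+11.500°) = -0.0362, so H₀ = 1.6070 rad = 92.08°.
Daylight = 2H₀/(2π) × 47.10 h = (1.6070/π) × 47.10 = 24.09 h.

24.09 h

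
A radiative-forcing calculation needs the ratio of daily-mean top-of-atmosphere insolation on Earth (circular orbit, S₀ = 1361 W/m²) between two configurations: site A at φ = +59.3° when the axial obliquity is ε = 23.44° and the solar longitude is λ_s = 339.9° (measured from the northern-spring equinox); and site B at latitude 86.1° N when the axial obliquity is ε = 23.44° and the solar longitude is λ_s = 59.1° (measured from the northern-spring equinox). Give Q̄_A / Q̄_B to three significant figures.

Q̄_A / Q̄_B ≈ 0.313

— Configuration A (φ=+59.3°):
Solar declination: sin δ = sin ε · sin λ_s = sin 23.44° × sin 339.9° = -0.13670, so δ = -7.857°.
cos H₀ = −tan(+59.3°) tan(-7.857°) = 0.2324, H₀ = 1.3362 rad.
Bracket: H₀ sin φ sin δ + cos φ cos δ sin H₀ = 1.3362×0.85985×-0.13670 + 0.51054×0.99061×0.97262 = -0.157059 + 0.491899 = 0.334840.
Q̄ = (S₀/π) × [bracket] = (1361/π) × 0.334840 = 145.06 W/m².
— Configuration B (φ=+86.1°):
Solar declination: sin δ = sin ε · sin λ_s = sin 23.44° × sin 59.1° = 0.34133, so δ = +19.958°.
cos H₀ = −tan(+86.1°) tan(+19.958°) = -5.3267 ≤ −1 ⇒ polar day, H₀ = π.
Bracket: H₀ sin φ sin δ + cos φ cos δ sin H₀ = 3.1416×0.99768×0.34133 + 0.06802×0.93994×0.00000 = 1.069835 + 0.000000 = 1.069835.
Q̄ = (S₀/π) × [bracket] = (1361/π) × 1.069835 = 463.47 W/m².
Ratio Q̄_A / Q̄_B = 145.06 / 463.47 = 0.3130.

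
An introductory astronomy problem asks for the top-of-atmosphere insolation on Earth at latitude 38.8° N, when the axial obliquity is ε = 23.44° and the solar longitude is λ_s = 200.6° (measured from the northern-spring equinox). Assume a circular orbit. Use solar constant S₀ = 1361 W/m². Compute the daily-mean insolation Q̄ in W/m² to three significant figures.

Solar declination: sin δ = sin ε · sin λ_s = sin 23.44° × sin 200.6° = -0.13996, so δ = -8.045°.
cos H₀ = −tan(+38.8°) tan(-8.045°) = 0.1136, H₀ = 1.4569 rad.
Bracket: H₀ sin φ sin δ + cos φ cos δ sin H₀ = 1.4569×0.62660×-0.13996 + 0.77934×0.99016×0.99352 = -0.127769 + 0.766671 = 0.638902.
Q̄ = (S₀/π) × [bracket] = (1361/π) × 0.638902 = 276.8 W/m².

Q̄ ≈ 277 W/m²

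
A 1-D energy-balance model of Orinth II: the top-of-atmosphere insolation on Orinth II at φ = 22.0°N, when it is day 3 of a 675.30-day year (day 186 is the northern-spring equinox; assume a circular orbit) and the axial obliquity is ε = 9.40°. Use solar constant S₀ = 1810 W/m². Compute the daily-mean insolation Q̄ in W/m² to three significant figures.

Q̄ ≈ 473 W/m²

Solar longitude: λ_s = 360° × (3 − 186)/675.30 = -97.557°, i.e. -97.557° + 360° = 262.443°.
sin δ = sin 9.40° × sin 262.443° = -0.16191, so δ = -9.318°.
cos H₀ = −tan(+22.0°) tan(-9.318°) = 0.0663, H₀ = 1.5045 rad.
Bracket: H₀ sin φ sin δ + cos φ cos δ sin H₀ = 1.5045×0.37461×-0.16191 + 0.92718×0.98681×0.99780 = -0.091253 + 0.912938 = 0.821685.
Q̄ = (S₀/π) × [bracket] = (1810/π) × 0.821685 = 473.4 W/m².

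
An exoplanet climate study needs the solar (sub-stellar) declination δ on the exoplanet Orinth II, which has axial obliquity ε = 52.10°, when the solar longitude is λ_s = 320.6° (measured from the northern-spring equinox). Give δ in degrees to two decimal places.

δ = -30.06°

sin δ = sin ε · sin λ_s = sin 52.10° × sin 320.6° = -0.500856.
δ = arcsin(-0.500856) = -30.06°.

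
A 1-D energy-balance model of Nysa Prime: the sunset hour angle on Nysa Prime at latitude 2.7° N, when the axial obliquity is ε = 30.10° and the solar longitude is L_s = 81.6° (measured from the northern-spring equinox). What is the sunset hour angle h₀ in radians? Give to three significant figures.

Solar declination: sin δ = sin ε · sin L_s = sin 30.10° × sin 81.6° = 0.49613, so δ = +29.744°.
cos h₀ = −tan ϕ · tan δ = −tan(+2.7°) × tan(+29.744°) = -0.0269, so h₀ = 1.5977 rad = 91.54°.

h₀ = 1.60 rad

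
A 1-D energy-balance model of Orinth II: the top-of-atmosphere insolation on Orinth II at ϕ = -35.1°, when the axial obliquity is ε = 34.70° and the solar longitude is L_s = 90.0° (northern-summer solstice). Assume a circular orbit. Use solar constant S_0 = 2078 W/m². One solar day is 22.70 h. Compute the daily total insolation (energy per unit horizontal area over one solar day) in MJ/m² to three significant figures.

Solar declination: sin δ = sin ε · sin L_s = sin 34.70° × sin 90.0° = 0.56928, so δ = +34.700°.
cos h₀ = −tan(-35.1°) tan(+34.700°) = 0.4866, h₀ = 1.0625 rad.
Bracket: h₀ sin ϕ sin δ + cos ϕ cos δ sin h₀ = 1.0625×-0.57501×0.56928 + 0.81815×0.82214×0.87360 = -0.347801 + 0.587613 = 0.239812.
Q̄ = (S_0/π) × [bracket] = (2078/π) × 0.239812 = 158.62 W/m².
Daily total = Q̄ × 22.70 h × 3600 s/h = 158.62 × 22.70 × 3600 / 10⁶ = 12.96 MJ/m².

13.0 MJ/m²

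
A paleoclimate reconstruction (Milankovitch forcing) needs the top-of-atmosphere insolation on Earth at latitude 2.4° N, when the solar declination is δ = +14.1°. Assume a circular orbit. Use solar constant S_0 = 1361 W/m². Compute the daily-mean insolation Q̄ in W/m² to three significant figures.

Q̄ ≈ 427 W/m²

cos h₀ = −tan(+2.4°) tan(+14.100°) = -0.0105, h₀ = 1.5813 rad.
Bracket: h₀ sin ϕ sin δ + cos ϕ cos δ sin h₀ = 1.5813×0.04188×0.24362 + 0.99912×0.96987×0.99994 = 0.016134 + 0.968958 = 0.985092.
Q̄ = (S_0/π) × [bracket] = (1361/π) × 0.985092 = 426.8 W/m².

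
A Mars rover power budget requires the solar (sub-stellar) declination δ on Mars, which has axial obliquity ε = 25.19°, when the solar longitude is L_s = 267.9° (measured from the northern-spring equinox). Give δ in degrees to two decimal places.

sin δ = sin ε · sin L_s = sin 25.19° × sin 267.9° = -0.425336.
δ = arcsin(-0.425336) = -25.17°.

δ = -25.17°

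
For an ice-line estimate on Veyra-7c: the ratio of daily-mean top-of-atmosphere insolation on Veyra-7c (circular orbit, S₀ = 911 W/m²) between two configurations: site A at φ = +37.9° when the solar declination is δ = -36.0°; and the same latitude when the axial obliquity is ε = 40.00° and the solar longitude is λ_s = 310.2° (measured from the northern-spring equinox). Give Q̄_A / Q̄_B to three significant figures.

— Configuration A (φ=+37.9°):
cos H₀ = −tan(+37.9°) tan(-36.000°) = 0.5656, H₀ = 0.9696 rad.
Bracket: H₀ sin φ sin δ + cos φ cos δ sin H₀ = 0.9696×0.61429×-0.58779 + 0.78908×0.80902×0.82468 = -0.350097 + 0.526460 = 0.176363.
Q̄ = (S₀/π) × [bracket] = (911/π) × 0.176363 = 51.142 W/m².
— Configuration B (φ=+37.9°):
Solar declination: sin δ = sin ε · sin λ_s = sin 40.00° × sin 310.2° = -0.49096, so δ = -29.404°.
cos H₀ = −tan(+37.9°) tan(-29.404°) = 0.4387, H₀ = 1.1166 rad.
Bracket: H₀ sin φ sin δ + cos φ cos δ sin H₀ = 1.1166×0.61429×-0.49096 + 0.78908×0.87118×0.89863 = -0.336757 + 0.617746 = 0.280989.
Q̄ = (S₀/π) × [bracket] = (911/π) × 0.280989 = 81.481 W/m².
Ratio Q̄_A / Q̄_B = 51.142 / 81.481 = 0.6277.

Q̄_A / Q̄_B ≈ 0.628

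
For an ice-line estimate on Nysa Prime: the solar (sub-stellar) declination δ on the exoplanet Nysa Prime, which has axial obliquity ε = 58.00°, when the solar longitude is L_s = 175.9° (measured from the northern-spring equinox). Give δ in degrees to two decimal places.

sin δ = sin ε · sin L_s = sin 58.00° × sin 175.9° = 0.060633.
δ = arcsin(0.060633) = +3.48°.

δ = +3.48°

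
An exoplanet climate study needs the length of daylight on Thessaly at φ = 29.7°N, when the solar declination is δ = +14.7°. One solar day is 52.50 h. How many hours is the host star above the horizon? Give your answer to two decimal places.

cos H₀ = −tan φ · tan δ = −tan(+29.7°) × tan(+14.700°) = -0.1496, so H₀ = 1.7210 rad = 98.61°.
Daylight = 2H₀/(2π) × 52.50 h = (1.7210/π) × 52.50 = 28.76 h.

28.76 h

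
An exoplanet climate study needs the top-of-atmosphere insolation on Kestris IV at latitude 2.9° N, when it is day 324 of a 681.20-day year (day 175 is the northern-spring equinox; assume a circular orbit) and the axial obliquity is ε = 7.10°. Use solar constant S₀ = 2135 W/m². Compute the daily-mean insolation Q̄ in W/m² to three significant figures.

Q̄ ≈ 680 W/m²

Solar longitude: λ_s = 360° × (324 − 175)/681.20 = 78.743°.
sin δ = sin 7.10° × sin 78.743° = 0.12122, so δ = +6.963°.
cos H₀ = −tan(+2.9°) tan(+6.963°) = -0.0062, H₀ = 1.5770 rad.
Bracket: H₀ sin φ sin δ + cos φ cos δ sin H₀ = 1.5770×0.05059×0.12122 + 0.99872×0.99263×0.99998 = 0.009671 + 0.991340 = 1.001011.
Q̄ = (S₀/π) × [bracket] = (2135/π) × 1.001011 = 680.3 W/m².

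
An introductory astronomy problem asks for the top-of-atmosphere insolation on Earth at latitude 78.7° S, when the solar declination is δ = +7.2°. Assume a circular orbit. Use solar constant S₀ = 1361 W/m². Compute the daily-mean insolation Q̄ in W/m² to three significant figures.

cos H₀ = −tan(-78.7°) tan(+7.200°) = 0.6322, H₀ = 0.8864 rad.
Bracket: H₀ sin φ sin δ + cos φ cos δ sin H₀ = 0.8864×-0.98061×0.12533 + 0.19595×0.99211×0.77479 = -0.108938 + 0.150622 = 0.041684.
Q̄ = (S₀/π) × [bracket] = (1361/π) × 0.041684 = 18.06 W/m².

Q̄ ≈ 18.1 W/m²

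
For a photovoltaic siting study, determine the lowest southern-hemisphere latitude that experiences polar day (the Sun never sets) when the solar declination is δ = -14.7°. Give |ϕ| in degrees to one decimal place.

Polar day requires cos h₀ = −tan ϕ tan δ ≤ −1, i.e. tan ϕ tan δ ≥ 1.
The boundary is |tan ϕ| · |tan δ| = 1, so |ϕ| = 90° − |δ| = 90° − 14.7° = 75.3° in the southern hemisphere.

|ϕ| = 75.3°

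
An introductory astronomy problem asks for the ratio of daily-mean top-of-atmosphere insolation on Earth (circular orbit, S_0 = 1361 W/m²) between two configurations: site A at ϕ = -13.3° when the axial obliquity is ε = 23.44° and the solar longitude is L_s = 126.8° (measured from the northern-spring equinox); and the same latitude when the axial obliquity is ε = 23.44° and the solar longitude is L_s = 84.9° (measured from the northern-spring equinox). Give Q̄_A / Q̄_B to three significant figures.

— Configuration A (ϕ=-13.3°):
Solar declination: sin δ = sin ε · sin L_s = sin 23.44° × sin 126.8° = 0.31852, so δ = +18.574°.
cos h₀ = −tan(-13.3°) tan(+18.574°) = 0.0794, h₀ = 1.4913 rad.
Bracket: h₀ sin ϕ sin δ + cos ϕ cos δ sin h₀ = 1.4913×-0.23005×0.31852 + 0.97318×0.94792×0.99684 = -0.109276 + 0.919582 = 0.810306.
Q̄ = (S_0/π) × [bracket] = (1361/π) × 0.810306 = 351.04 W/m².
— Configuration B (ϕ=-13.3°):
Solar declination: sin δ = sin ε · sin L_s = sin 23.44° × sin 84.9° = 0.39621, so δ = +23.342°.
cos h₀ = −tan(-13.3°) tan(+23.342°) = 0.1020, h₀ = 1.4686 rad.
Bracket: h₀ sin ϕ sin δ + cos ϕ cos δ sin h₀ = 1.4686×-0.23005×0.39621 + 0.97318×0.91816×0.99478 = -0.133860 + 0.888871 = 0.755011.
Q̄ = (S_0/π) × [bracket] = (1361/π) × 0.755011 = 327.09 W/m².
Ratio Q̄_A / Q̄_B = 351.04 / 327.09 = 1.073.

Q̄_A / Q̄_B ≈ 1.07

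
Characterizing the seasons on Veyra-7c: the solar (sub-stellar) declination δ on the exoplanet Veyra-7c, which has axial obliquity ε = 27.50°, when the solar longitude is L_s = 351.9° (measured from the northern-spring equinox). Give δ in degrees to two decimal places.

δ = -3.73°

sin δ = sin ε · sin L_s = sin 27.50° × sin 351.9° = -0.065061.
δ = arcsin(-0.065061) = -3.73°.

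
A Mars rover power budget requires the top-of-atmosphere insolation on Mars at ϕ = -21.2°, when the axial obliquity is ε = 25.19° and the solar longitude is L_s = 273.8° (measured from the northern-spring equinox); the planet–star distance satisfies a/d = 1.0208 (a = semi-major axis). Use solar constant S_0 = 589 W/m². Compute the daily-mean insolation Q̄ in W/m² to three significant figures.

Q̄ ≈ 215 W/m²

Solar declination: sin δ = sin ε · sin L_s = sin 25.19° × sin 273.8° = -0.42469, so δ = -25.131°.
cos h₀ = −tan(-21.2°) tan(-25.131°) = -0.1819, h₀ = 1.7538 rad.
Bracket: h₀ sin ϕ sin δ + cos ϕ cos δ sin h₀ = 1.7538×-0.36162×-0.42469 + 0.93232×0.90534×0.98331 = 0.269342 + 0.829979 = 1.099321.
Inverse-square distance factor (a/d)² = 1.0208² = 1.042033.
Q̄ = (S_0/π) × 1.042033 × [bracket] = (589/π) × 1.042033 × 1.099321 = 214.8 W/m².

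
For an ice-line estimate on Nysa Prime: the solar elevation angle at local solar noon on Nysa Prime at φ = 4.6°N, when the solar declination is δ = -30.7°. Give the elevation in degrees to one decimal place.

At local noon the hour angle is zero, so the zenith angle equals |φ − δ| = |+4.6° − (-30.700°)| = 35.300°.
Elevation = 90° − 35.300° = 54.7°.

54.7°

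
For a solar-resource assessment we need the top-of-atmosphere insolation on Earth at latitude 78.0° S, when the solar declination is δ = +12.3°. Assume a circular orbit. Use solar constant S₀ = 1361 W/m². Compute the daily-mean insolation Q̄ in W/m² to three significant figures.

cos H₀ = −tan(-78.0°) tan(+12.300°) = 1.0258 ≥ 1 ⇒ polar night, H₀ = 0 and Q̄ = 0.

Q̄ ≈ 0.00 W/m²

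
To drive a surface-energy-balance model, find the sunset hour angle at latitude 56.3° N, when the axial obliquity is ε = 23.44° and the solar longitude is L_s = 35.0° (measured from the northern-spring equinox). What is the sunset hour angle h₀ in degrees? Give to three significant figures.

Solar declination: sin δ = sin ε · sin L_s = sin 23.44° × sin 35.0° = 0.22816, so δ = +13.189°.
cos h₀ = −tan ϕ · tan δ = −tan(+56.3°) × tan(+13.189°) = -0.3514, so h₀ = 1.9298 rad = 110.57°.

h₀ = 111°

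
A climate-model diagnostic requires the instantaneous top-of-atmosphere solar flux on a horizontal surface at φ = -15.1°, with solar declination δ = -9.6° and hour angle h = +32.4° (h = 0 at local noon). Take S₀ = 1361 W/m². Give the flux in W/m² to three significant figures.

cos θ_z = sin φ sin δ + cos φ cos δ cos h = 0.043444 + 0.803760 = 0.847204.
Flux = S₀ · cos θ_z = 1361 × 0.847204 = 1153 W/m².

1.15e+03 W/m²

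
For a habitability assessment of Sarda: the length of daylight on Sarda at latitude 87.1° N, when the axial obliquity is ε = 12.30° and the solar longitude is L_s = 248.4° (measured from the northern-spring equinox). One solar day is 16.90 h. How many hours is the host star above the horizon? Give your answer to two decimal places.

Solar declination: sin δ = sin ε · sin L_s = sin 12.30° × sin 248.4° = -0.19807, so δ = -11.424°.
cos h₀ = −tan ϕ · tan δ = 3.9890 ≥ 1, so the host star never rises (polar night) and h₀ = 0.
Daylight = 2h₀/(2π) × 16.90 h = (0.0000/π) × 16.90 = 0.00 h.

0.00 h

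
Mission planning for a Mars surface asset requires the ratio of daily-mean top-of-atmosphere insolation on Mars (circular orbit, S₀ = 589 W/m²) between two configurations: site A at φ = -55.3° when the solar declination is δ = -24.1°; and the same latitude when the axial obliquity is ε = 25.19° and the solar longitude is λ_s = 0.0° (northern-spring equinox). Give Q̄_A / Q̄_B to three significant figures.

— Configuration A (φ=-55.3°):
cos H₀ = −tan(-55.3°) tan(-24.100°) = -0.6460, H₀ = 2.2731 rad.
Bracket: H₀ sin φ sin δ + cos φ cos δ sin H₀ = 2.2731×-0.82214×-0.40833 + 0.56928×0.91283×0.76333 = 0.763090 + 0.396669 = 1.159759.
Q̄ = (S₀/π) × [bracket] = (589/π) × 1.159759 = 217.44 W/m².
— Configuration B (φ=-55.3°):
Solar declination: sin δ = sin ε · sin λ_s = sin 25.19° × sin 0.0° = 0.00000, so δ = +0.000°.
cos H₀ = −tan(-55.3°) tan(+0.000°) = 0.0000, H₀ = 1.5708 rad.
Bracket: H₀ sin φ sin δ + cos φ cos δ sin H₀ = 1.5708×-0.82214×0.00000 + 0.56928×1.00000×1.00000 = -0.000000 + 0.569280 = 0.569280.
Q̄ = (S₀/π) × [bracket] = (589/π) × 0.569280 = 106.73 W/m².
Ratio Q̄_A / Q̄_B = 217.44 / 106.73 = 2.037.

Q̄_A / Q̄_B ≈ 2.04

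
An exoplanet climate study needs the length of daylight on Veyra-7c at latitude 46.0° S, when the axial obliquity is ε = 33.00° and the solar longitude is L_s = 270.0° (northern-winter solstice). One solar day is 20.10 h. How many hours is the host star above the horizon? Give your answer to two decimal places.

Solar declination: sin δ = sin ε · sin L_s = sin 33.00° × sin 270.0° = -0.54464, so δ = -33.000°.
cos h₀ = −tan ϕ · tan δ = −tan(-46.0°) × tan(-33.000°) = -0.6725, so h₀ = 2.3084 rad = 132.26°.
Daylight = 2h₀/(2π) × 20.10 h = (2.3084/π) × 20.10 = 14.77 h.

14.77 h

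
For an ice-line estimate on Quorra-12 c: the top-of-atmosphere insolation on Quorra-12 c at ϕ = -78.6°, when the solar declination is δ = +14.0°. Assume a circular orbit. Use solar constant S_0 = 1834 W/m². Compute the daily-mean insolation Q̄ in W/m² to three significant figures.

cos h₀ = −tan(-78.6°) tan(+14.000°) = 1.2365 ≥ 1 ⇒ polar night, h₀ = 0 and Q̄ = 0.

Q̄ ≈ 0.00 W/m²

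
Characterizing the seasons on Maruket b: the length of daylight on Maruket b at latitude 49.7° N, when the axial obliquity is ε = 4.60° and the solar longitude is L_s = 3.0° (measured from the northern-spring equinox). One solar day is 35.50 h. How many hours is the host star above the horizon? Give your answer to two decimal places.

17.81 h

Solar declination: sin δ = sin ε · sin L_s = sin 4.60° × sin 3.0° = 0.00420, so δ = +0.240°.
cos h₀ = −tan ϕ · tan δ = −tan(+49.7°) × tan(+0.240°) = -0.0049, so h₀ = 1.5757 rad = 90.28°.
Daylight = 2h₀/(2π) × 35.50 h = (1.5757/π) × 35.50 = 17.81 h.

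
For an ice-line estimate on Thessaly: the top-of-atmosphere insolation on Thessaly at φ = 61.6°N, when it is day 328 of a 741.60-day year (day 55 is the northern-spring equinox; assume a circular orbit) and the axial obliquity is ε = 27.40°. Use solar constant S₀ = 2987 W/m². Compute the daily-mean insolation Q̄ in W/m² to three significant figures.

Solar longitude: λ_s = 360° × (328 − 55)/741.60 = 132.524°.
sin δ = sin 27.40° × sin 132.524° = 0.33916, so δ = +19.826°.
cos H₀ = −tan(+61.6°) tan(+19.826°) = -0.6668, H₀ = 2.3007 rad.
Bracket: H₀ sin φ sin δ + cos φ cos δ sin H₀ = 2.3007×0.87965×0.33916 + 0.47562×0.94073×0.74524 = 0.686396 + 0.333443 = 1.019839.
Q̄ = (S₀/π) × [bracket] = (2987/π) × 1.019839 = 969.7 W/m².

Q̄ ≈ 970 W/m²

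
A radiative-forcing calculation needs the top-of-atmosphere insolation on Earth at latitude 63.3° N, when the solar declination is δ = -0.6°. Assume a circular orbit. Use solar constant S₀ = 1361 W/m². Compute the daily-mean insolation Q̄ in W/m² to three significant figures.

Q̄ ≈ 188 W/m²

cos H₀ = −tan(+63.3°) tan(-0.600°) = 0.0208, H₀ = 1.5500 rad.
Bracket: H₀ sin φ sin δ + cos φ cos δ sin H₀ = 1.5500×0.89337×-0.01047 + 0.44932×0.99995×0.99978 = -0.014498 + 0.449199 = 0.434701.
Q̄ = (S₀/π) × [bracket] = (1361/π) × 0.434701 = 188.3 W/m².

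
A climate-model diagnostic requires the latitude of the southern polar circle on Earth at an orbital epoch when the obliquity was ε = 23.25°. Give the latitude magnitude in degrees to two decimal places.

66.75°

The polar circle is the lowest latitude that experiences at least one full rotation of continuous darkness at the northern-summer solstice; it lies at |ϕ| = 90° − ε = 90° − 23.25° = 66.75°.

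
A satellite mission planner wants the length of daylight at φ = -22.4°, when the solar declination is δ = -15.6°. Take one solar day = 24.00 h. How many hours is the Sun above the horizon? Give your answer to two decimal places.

cos H₀ = −tan φ · tan δ = −tan(-22.4°) × tan(-15.600°) = -0.1151, so H₀ = 1.6861 rad = 96.61°.
Daylight = 2H₀/(2π) × 24.00 h = (1.6861/π) × 24.00 = 12.88 h.

12.88 h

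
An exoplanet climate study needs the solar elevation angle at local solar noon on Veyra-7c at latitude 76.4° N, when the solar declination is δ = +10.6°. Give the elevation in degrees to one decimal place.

At local noon the hour angle is zero, so the zenith angle equals |ϕ − δ| = |+76.4° − (+10.600°)| = 65.800°.
Elevation = 90° − 65.800° = 24.2°.

24.2°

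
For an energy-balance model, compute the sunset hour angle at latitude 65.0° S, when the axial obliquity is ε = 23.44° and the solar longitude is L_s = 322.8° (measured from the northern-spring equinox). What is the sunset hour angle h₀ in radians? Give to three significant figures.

h₀ = 2.13 rad

Solar declination: sin δ = sin ε · sin L_s = sin 23.44° × sin 322.8° = -0.24050, so δ = -13.916°.
cos h₀ = −tan ϕ · tan δ = −tan(-65.0°) × tan(-13.916°) = -0.5314, so h₀ = 2.1310 rad = 122.10°.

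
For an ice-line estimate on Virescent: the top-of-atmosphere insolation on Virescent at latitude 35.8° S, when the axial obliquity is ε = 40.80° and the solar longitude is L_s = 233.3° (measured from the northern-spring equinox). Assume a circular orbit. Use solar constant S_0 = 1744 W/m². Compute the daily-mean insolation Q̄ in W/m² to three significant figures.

Solar declination: sin δ = sin ε · sin L_s = sin 40.80° × sin 233.3° = -0.52390, so δ = -31.594°.
cos h₀ = −tan(-35.8°) tan(-31.594°) = -0.4436, h₀ = 2.0304 rad.
Bracket: h₀ sin ϕ sin δ + cos ϕ cos δ sin h₀ = 2.0304×-0.58496×-0.52390 + 0.81106×0.85178×0.89623 = 0.622237 + 0.619156 = 1.241393.
Q̄ = (S_0/π) × [bracket] = (1744/π) × 1.241393 = 689.1 W/m².

Q̄ ≈ 689 W/m²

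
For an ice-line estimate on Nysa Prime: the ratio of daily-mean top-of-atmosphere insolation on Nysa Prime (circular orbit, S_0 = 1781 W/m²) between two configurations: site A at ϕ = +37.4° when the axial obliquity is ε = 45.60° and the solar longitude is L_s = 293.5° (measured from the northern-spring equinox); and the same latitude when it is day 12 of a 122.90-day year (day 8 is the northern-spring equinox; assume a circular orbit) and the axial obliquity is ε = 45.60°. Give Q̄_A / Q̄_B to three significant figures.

Q̄_A / Q̄_B ≈ 0.121

— Configuration A (ϕ=+37.4°):
Solar declination: sin δ = sin ε · sin L_s = sin 45.60° × sin 293.5° = -0.65521, so δ = -40.936°.
cos h₀ = −tan(+37.4°) tan(-40.936°) = 0.6631, h₀ = 0.8458 rad.
Bracket: h₀ sin ϕ sin δ + cos ϕ cos δ sin h₀ = 0.8458×0.60738×-0.65521 + 0.79441×0.75544×0.74851 = -0.336596 + 0.449203 = 0.112607.
Q̄ = (S_0/π) × [bracket] = (1781/π) × 0.112607 = 63.838 W/m².
— Configuration B (ϕ=+37.4°):
Solar longitude: L_s = 360° × (12 − 8)/122.90 = 11.717°.
sin δ = sin 45.60° × sin 11.717° = 0.14509, so δ = +8.343°.
cos h₀ = −tan(+37.4°) tan(+8.343°) = -0.1121, h₀ = 1.6831 rad.
Bracket: h₀ sin ϕ sin δ + cos ϕ cos δ sin h₀ = 1.6831×0.60738×0.14509 + 0.79441×0.98942×0.99369 = 0.148323 + 0.781045 = 0.929368.
Q̄ = (S_0/π) × [bracket] = (1781/π) × 0.929368 = 526.87 W/m².
Ratio Q̄_A / Q̄_B = 63.838 / 526.87 = 0.1212.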